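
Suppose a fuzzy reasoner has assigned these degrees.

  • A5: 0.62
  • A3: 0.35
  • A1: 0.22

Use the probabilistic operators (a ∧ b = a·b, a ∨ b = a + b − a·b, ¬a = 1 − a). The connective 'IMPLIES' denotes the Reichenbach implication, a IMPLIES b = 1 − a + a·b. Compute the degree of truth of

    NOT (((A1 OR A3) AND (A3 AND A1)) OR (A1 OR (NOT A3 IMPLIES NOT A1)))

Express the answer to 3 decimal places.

0.107

A1 OR A3 = a + b − a·b on (0.2200, 0.3500) = 0.4930
A3 AND A1 = a·b on (0.3500, 0.2200) = 0.0770
(A1 OR A3) AND (A3 AND A1) = a·b on (0.4930, 0.0770) = 0.0380
NOT A3 = 1 − 0.3500 = 0.6500
NOT A1 = 1 − 0.2200 = 0.7800
NOT A3 IMPLIES NOT A1  [Reichenbach: 1 − a + a·b] with a=0.6500, b=0.7800 → 0.8570
A1 OR (NOT A3 IMPLIES NOT A1) = a + b − a·b on (0.2200, 0.8570) = 0.8885
((A1 OR A3) AND (A3 AND A1)) OR (A1 OR (NOT A3 IMPLIES NOT A1)) = a + b − a·b on (0.0380, 0.8885) = 0.8927
NOT (((A1 OR A3) AND (A3 AND A1)) OR (A1 OR (NOT A3 IMPLIES NOT A1))) = 1 − 0.8927 = 0.1073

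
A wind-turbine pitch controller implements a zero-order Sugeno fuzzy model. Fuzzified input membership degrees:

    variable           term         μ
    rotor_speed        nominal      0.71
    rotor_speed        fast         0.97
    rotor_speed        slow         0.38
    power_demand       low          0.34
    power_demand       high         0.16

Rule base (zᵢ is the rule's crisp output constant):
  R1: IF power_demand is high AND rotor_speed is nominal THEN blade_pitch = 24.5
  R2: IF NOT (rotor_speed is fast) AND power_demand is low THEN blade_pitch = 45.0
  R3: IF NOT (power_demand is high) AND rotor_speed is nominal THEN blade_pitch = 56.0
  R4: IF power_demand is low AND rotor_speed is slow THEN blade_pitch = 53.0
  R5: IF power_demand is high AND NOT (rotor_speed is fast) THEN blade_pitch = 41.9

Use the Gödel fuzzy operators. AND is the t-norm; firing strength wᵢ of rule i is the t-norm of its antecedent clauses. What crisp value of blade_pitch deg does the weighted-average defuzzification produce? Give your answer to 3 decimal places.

R1 (z=24.5): high=0.16, nominal=0.71; AND[min(a, b)] → w = 0.16
R2 (z=45.0): ¬fast=1−0.97=0.03, low=0.34; AND[min(a, b)] → w = 0.03
R3 (z=56.0): ¬high=1−0.16=0.84, nominal=0.71; AND[min(a, b)] → w = 0.71
R4 (z=53.0): low=0.34, slow=0.38; AND[min(a, b)] → w = 0.34
R5 (z=41.9): high=0.16, ¬fast=1−0.97=0.03; AND[min(a, b)] → w = 0.03
Weighted average = (0.16·24.5 + 0.03·45.0 + 0.71·56.0 + 0.34·53.0 + 0.03·41.9) / (0.16 + 0.03 + 0.71 + 0.34 + 0.03)
  = 64.3070 / 1.2700 = 50.635

50.635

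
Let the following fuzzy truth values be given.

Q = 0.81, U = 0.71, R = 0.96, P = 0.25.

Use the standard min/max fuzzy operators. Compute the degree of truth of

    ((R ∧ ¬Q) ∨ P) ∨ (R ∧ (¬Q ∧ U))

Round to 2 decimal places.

0.25

¬Q = 1 − 0.81 = 0.19
R ∧ ¬Q = min(a, b) on (0.96, 0.19) = 0.19
(R ∧ ¬Q) ∨ P = max(a, b) on (0.19, 0.25) = 0.25
¬Q = 1 − 0.81 = 0.19
¬Q ∧ U = min(a, b) on (0.19, 0.71) = 0.19
R ∧ (¬Q ∧ U) = min(a, b) on (0.96, 0.19) = 0.19
((R ∧ ¬Q) ∨ P) ∨ (R ∧ (¬Q ∧ U)) = max(a, b) on (0.25, 0.19) = 0.25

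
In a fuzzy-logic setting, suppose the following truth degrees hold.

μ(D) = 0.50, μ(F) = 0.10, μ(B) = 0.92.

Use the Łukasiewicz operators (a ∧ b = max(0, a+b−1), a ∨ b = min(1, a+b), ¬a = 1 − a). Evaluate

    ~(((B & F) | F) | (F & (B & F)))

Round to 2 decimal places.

B & F = max(0, a+b−1) on (0.92, 0.10) = 0.02
(B & F) | F = min(1, a+b) on (0.02, 0.10) = 0.12
B & F = max(0, a+b−1) on (0.92, 0.10) = 0.02
F & (B & F) = max(0, a+b−1) on (0.10, 0.02) = 0.00
((B & F) | F) | (F & (B & F)) = min(1, a+b) on (0.12, 0.00) = 0.12
~(((B & F) | F) | (F & (B & F))) = 1 − 0.12 = 0.88

0.88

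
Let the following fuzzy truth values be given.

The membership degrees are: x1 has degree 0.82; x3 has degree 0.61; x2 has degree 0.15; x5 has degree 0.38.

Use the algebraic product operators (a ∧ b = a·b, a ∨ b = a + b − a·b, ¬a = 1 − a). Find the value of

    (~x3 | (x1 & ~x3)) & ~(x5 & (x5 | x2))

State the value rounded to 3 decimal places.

~x3 = 1 − 0.6100 = 0.3900
~x3 = 1 − 0.6100 = 0.3900
x1 & ~x3 = a·b on (0.8200, 0.3900) = 0.3198
~x3 | (x1 & ~x3) = a + b − a·b on (0.3900, 0.3198) = 0.5851
x5 | x2 = a + b − a·b on (0.3800, 0.1500) = 0.4730
x5 & (x5 | x2) = a·b on (0.3800, 0.4730) = 0.1797
~(x5 & (x5 | x2)) = 1 − 0.1797 = 0.8203
(~x3 | (x1 & ~x3)) & ~(x5 & (x5 | x2)) = a·b on (0.5851, 0.8203) = 0.4799

0.480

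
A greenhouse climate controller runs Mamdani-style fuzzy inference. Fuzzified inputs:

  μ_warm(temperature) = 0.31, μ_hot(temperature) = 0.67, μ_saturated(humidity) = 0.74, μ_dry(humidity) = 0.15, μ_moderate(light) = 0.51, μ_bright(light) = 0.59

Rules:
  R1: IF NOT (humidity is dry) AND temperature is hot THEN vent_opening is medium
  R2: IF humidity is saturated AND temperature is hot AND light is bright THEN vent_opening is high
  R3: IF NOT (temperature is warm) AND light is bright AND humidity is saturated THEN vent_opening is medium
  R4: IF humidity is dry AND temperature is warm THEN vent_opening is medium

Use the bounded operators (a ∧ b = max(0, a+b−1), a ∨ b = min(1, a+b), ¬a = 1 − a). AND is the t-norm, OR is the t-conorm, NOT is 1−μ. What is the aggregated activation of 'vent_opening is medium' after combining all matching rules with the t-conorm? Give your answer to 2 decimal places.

0.54

R1: ¬dry=1−0.15=0.85, hot=0.67; AND[max(0, a+b−1)] → w = 0.52
R2: saturated=0.74, hot=0.67, bright=0.59; AND[max(0, a+b−1)] → w = 0.00
R3: ¬warm=1−0.31=0.69, bright=0.59, saturated=0.74; AND[max(0, a+b−1)] → w = 0.02
R4: dry=0.15, warm=0.31; AND[max(0, a+b−1)] → w = 0.00
Rules with consequent 'medium': {R1, R3, R4} → strengths 0.52, 0.02, 0.00
Aggregate via t-conorm [min(1, a+b)]: 0.54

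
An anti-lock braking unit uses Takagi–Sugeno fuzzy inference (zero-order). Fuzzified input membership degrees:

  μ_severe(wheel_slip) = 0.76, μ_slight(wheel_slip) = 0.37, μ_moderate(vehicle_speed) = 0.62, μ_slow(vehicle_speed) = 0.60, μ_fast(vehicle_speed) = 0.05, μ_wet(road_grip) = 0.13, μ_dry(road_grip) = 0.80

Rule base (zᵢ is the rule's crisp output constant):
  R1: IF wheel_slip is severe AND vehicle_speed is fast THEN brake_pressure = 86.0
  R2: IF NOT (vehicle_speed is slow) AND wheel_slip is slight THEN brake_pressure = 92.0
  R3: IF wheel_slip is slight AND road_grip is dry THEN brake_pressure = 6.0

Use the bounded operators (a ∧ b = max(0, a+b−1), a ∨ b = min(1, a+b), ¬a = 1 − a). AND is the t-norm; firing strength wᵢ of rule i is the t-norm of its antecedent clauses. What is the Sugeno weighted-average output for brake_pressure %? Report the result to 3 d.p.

6.000

R1 (z=86.0): severe=0.76, fast=0.05; AND[max(0, a+b−1)] → w = 0.00
R2 (z=92.0): ¬slow=1−0.60=0.40, slight=0.37; AND[max(0, a+b−1)] → w = 0.00
R3 (z=6.0): slight=0.37, dry=0.80; AND[max(0, a+b−1)] → w = 0.17
Weighted average = (0.00·86.0 + 0.00·92.0 + 0.17·6.0) / (0.00 + 0.00 + 0.17)
  = 1.0200 / 0.1700 = 6.000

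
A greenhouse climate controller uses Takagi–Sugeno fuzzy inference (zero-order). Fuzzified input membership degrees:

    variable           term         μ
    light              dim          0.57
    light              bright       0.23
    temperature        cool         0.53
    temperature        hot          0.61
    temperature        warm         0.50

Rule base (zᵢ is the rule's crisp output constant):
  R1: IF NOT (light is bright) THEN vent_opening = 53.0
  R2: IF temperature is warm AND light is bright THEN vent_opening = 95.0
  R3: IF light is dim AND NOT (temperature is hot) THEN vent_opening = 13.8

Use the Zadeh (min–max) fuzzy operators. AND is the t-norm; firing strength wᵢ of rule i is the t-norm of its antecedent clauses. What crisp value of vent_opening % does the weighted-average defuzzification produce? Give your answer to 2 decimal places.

R1 (z=53.0): ¬bright=1−0.23=0.77 → w = 0.77
R2 (z=95.0): warm=0.50, bright=0.23; AND[min(a, b)] → w = 0.23
R3 (z=13.8): dim=0.57, ¬hot=1−0.61=0.39; AND[min(a, b)] → w = 0.39
Weighted average = (0.77·53.0 + 0.23·95.0 + 0.39·13.8) / (0.77 + 0.23 + 0.39)
  = 68.0420 / 1.3900 = 48.95

48.95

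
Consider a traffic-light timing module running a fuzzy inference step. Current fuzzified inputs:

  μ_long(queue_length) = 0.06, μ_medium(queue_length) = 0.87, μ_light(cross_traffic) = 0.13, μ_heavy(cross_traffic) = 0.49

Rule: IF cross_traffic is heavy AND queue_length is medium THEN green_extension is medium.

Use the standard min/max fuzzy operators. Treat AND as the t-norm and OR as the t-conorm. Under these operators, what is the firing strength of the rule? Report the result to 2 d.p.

firing strength: heavy=0.49, medium=0.87; AND[min(a, b)] → w = 0.49

0.49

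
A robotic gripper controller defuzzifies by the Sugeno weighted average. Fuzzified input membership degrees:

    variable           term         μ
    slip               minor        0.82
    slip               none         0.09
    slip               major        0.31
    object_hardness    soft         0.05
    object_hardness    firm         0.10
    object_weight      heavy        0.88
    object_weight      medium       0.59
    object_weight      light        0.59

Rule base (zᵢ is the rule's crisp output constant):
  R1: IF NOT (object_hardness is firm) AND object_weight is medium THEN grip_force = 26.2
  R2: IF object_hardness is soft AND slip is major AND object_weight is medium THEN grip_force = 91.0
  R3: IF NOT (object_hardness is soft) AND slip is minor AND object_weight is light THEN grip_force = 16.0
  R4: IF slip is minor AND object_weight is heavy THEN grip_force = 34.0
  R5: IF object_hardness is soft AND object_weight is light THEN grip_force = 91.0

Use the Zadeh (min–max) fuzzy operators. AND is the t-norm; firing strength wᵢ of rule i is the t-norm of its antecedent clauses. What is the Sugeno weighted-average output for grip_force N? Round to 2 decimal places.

R1 (z=26.2): ¬firm=1−0.10=0.90, medium=0.59; AND[min(a, b)] → w = 0.59
R2 (z=91.0): soft=0.05, major=0.31, medium=0.59; AND[min(a, b)] → w = 0.05
R3 (z=16.0): ¬soft=1−0.05=0.95, minor=0.82, light=0.59; AND[min(a, b)] → w = 0.59
R4 (z=34.0): minor=0.82, heavy=0.88; AND[min(a, b)] → w = 0.82
R5 (z=91.0): soft=0.05, light=0.59; AND[min(a, b)] → w = 0.05
Weighted average = (0.59·26.2 + 0.05·91.0 + 0.59·16.0 + 0.82·34.0 + 0.05·91.0) / (0.59 + 0.05 + 0.59 + 0.82 + 0.05)
  = 61.8780 / 2.1000 = 29.47

29.47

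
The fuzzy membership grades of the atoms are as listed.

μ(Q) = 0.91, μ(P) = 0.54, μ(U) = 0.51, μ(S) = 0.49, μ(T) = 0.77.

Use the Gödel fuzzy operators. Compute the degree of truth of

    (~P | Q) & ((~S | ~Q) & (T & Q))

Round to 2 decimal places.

~P = 1 − 0.54 = 0.46
~P | Q = max(a, b) on (0.46, 0.91) = 0.91
~S = 1 − 0.49 = 0.51
~Q = 1 − 0.91 = 0.09
~S | ~Q = max(a, b) on (0.51, 0.09) = 0.51
T & Q = min(a, b) on (0.77, 0.91) = 0.77
(~S | ~Q) & (T & Q) = min(a, b) on (0.51, 0.77) = 0.51
(~P | Q) & ((~S | ~Q) & (T & Q)) = min(a, b) on (0.91, 0.51) = 0.51

0.51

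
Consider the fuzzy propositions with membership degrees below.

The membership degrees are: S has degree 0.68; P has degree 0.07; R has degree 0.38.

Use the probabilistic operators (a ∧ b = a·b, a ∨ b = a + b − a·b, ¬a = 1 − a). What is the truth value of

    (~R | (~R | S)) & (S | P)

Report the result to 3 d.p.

~R = 1 − 0.3800 = 0.6200
~R = 1 − 0.3800 = 0.6200
~R | S = a + b − a·b on (0.6200, 0.6800) = 0.8784
~R | (~R | S) = a + b − a·b on (0.6200, 0.8784) = 0.9538
S | P = a + b − a·b on (0.6800, 0.0700) = 0.7024
(~R | (~R | S)) & (S | P) = a·b on (0.9538, 0.7024) = 0.6699

0.670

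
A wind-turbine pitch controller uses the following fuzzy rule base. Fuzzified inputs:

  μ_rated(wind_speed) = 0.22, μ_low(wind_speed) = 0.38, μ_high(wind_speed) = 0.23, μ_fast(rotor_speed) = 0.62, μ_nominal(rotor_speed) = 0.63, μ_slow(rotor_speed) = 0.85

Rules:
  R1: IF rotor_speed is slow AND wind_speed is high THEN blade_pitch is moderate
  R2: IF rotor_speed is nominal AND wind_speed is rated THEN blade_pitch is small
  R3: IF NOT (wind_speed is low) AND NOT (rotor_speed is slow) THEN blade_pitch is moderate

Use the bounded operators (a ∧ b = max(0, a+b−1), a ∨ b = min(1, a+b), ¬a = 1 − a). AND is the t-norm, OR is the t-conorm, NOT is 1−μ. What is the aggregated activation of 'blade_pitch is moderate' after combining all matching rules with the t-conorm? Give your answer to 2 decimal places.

0.08

R1: slow=0.85, high=0.23; AND[max(0, a+b−1)] → w = 0.08
R2: nominal=0.63, rated=0.22; AND[max(0, a+b−1)] → w = 0.00
R3: ¬low=1−0.38=0.62, ¬slow=1−0.85=0.15; AND[max(0, a+b−1)] → w = 0.00
Rules with consequent 'moderate': {R1, R3} → strengths 0.08, 0.00
Aggregate via t-conorm [min(1, a+b)]: 0.08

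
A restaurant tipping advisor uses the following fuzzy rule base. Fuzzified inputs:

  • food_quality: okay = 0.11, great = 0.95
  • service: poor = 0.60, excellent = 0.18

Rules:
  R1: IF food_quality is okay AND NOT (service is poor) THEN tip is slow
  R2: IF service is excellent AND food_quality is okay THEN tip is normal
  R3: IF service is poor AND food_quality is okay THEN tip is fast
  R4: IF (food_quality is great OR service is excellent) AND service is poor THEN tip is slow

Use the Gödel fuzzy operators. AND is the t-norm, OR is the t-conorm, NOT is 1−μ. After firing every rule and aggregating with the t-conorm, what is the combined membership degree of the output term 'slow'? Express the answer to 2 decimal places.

R1: okay=0.11, ¬poor=1−0.60=0.40; AND[min(a, b)] → w = 0.11
R2: excellent=0.18, okay=0.11; AND[min(a, b)] → w = 0.11
R3: poor=0.60, okay=0.11; AND[min(a, b)] → w = 0.11
R4: (great=0.95 OR excellent=0.18) = 0.95; AND[min(a, b)] with poor=0.60 → w = 0.60
Rules with consequent 'slow': {R1, R4} → strengths 0.11, 0.60
Aggregate via t-conorm [max(a, b)]: 0.60

0.60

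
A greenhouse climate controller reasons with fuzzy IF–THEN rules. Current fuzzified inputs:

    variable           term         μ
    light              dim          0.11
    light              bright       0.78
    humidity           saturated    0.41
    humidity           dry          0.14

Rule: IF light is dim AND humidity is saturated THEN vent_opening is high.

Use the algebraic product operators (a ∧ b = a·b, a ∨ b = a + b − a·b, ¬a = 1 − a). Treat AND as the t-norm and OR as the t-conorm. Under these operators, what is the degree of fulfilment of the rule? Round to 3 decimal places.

0.045

firing strength: dim=0.11, saturated=0.41; AND[a·b] → w = 0.0451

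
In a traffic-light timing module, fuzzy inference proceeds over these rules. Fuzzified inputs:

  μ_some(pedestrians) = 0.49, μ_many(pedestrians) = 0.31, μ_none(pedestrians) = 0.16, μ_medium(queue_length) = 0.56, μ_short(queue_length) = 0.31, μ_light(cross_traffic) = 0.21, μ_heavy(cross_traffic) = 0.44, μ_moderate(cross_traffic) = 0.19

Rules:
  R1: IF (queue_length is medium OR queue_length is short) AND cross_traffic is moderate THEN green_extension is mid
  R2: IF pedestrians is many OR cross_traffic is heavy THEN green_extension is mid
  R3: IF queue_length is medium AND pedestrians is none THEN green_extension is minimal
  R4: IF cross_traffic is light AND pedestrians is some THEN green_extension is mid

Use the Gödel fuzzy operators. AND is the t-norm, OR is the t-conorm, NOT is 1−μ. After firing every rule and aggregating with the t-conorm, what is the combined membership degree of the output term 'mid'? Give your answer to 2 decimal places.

0.44

R1: (medium=0.56 OR short=0.31) = 0.56; AND[min(a, b)] with moderate=0.19 → w = 0.19
R2: many=0.31, heavy=0.44; OR[max(a, b)] → w = 0.44
R3: medium=0.56, none=0.16; AND[min(a, b)] → w = 0.16
R4: light=0.21, some=0.49; AND[min(a, b)] → w = 0.21
Rules with consequent 'mid': {R1, R2, R4} → strengths 0.19, 0.44, 0.21
Aggregate via t-conorm [max(a, b)]: 0.44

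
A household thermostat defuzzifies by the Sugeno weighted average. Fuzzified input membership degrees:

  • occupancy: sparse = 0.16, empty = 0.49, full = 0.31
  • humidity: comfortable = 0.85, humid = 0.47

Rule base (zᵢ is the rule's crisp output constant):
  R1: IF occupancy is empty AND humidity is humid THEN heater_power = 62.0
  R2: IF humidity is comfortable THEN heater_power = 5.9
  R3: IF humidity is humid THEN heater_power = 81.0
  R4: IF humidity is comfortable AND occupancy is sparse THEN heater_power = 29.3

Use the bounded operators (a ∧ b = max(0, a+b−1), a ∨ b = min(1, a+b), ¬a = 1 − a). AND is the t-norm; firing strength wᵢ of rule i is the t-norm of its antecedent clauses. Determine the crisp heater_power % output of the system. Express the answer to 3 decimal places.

32.615

R1 (z=62.0): empty=0.49, humid=0.47; AND[max(0, a+b−1)] → w = 0.00
R2 (z=5.9): comfortable=0.85 → w = 0.85
R3 (z=81.0): humid=0.47 → w = 0.47
R4 (z=29.3): comfortable=0.85, sparse=0.16; AND[max(0, a+b−1)] → w = 0.01
Weighted average = (0.00·62.0 + 0.85·5.9 + 0.47·81.0 + 0.01·29.3) / (0.00 + 0.85 + 0.47 + 0.01)
  = 43.3780 / 1.3300 = 32.615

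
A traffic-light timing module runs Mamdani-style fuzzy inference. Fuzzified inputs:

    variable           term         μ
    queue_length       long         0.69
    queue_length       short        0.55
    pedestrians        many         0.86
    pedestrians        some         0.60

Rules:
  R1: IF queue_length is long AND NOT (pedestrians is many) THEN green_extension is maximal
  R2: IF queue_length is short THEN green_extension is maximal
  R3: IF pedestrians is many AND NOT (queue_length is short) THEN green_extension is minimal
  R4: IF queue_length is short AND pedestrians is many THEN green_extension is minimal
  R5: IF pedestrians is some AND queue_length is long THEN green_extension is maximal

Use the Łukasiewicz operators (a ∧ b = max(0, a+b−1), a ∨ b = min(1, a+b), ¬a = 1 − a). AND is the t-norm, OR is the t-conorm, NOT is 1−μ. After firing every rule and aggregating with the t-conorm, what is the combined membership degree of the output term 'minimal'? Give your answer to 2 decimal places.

0.72

R1: long=0.69, ¬many=1−0.86=0.14; AND[max(0, a+b−1)] → w = 0.00
R2: short=0.55 → w = 0.55
R3: many=0.86, ¬short=1−0.55=0.45; AND[max(0, a+b−1)] → w = 0.31
R4: short=0.55, many=0.86; AND[max(0, a+b−1)] → w = 0.41
R5: some=0.60, long=0.69; AND[max(0, a+b−1)] → w = 0.29
Rules with consequent 'minimal': {R3, R4} → strengths 0.31, 0.41
Aggregate via t-conorm [min(1, a+b)]: 0.72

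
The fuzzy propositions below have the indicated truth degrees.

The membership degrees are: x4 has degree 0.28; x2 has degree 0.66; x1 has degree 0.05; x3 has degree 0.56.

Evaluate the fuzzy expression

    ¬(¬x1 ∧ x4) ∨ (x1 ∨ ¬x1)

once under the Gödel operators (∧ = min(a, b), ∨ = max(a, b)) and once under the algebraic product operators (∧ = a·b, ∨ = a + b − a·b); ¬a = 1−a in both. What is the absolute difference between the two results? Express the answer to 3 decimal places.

Under Gödel:
  ¬x1 = 1 − 0.05 = 0.95
  ¬x1 ∧ x4 = min(a, b) on (0.95, 0.28) = 0.28
  ¬(¬x1 ∧ x4) = 1 − 0.28 = 0.72
  ¬x1 = 1 − 0.05 = 0.95
  x1 ∨ ¬x1 = max(a, b) on (0.05, 0.95) = 0.95
  ¬(¬x1 ∧ x4) ∨ (x1 ∨ ¬x1) = max(a, b) on (0.72, 0.95) = 0.95
  → value = 0.9500
Under algebraic product:
  ¬x1 = 1 − 0.0500 = 0.9500
  ¬x1 ∧ x4 = a·b on (0.9500, 0.2800) = 0.2660
  ¬(¬x1 ∧ x4) = 1 − 0.2660 = 0.7340
  ¬x1 = 1 − 0.0500 = 0.9500
  x1 ∨ ¬x1 = a + b − a·b on (0.0500, 0.9500) = 0.9525
  ¬(¬x1 ∧ x4) ∨ (x1 ∨ ¬x1) = a + b − a·b on (0.7340, 0.9525) = 0.9874
  → value = 0.9874
|0.9500 − 0.9874| = 0.037

0.037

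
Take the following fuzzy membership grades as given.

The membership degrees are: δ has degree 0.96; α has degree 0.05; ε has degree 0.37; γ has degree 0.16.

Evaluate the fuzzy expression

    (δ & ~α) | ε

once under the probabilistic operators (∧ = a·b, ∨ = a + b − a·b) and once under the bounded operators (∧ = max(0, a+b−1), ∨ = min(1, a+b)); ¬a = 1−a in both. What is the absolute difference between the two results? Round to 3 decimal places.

Under probabilistic:
  ~α = 1 − 0.0500 = 0.9500
  δ & ~α = a·b on (0.9600, 0.9500) = 0.9120
  (δ & ~α) | ε = a + b − a·b on (0.9120, 0.3700) = 0.9446
  → value = 0.9446
Under bounded:
  ~α = 1 − 0.05 = 0.95
  δ & ~α = max(0, a+b−1) on (0.96, 0.95) = 0.91
  (δ & ~α) | ε = min(1, a+b) on (0.91, 0.37) = 1.00
  → value = 1.0000
|0.9446 − 1.0000| = 0.055

0.055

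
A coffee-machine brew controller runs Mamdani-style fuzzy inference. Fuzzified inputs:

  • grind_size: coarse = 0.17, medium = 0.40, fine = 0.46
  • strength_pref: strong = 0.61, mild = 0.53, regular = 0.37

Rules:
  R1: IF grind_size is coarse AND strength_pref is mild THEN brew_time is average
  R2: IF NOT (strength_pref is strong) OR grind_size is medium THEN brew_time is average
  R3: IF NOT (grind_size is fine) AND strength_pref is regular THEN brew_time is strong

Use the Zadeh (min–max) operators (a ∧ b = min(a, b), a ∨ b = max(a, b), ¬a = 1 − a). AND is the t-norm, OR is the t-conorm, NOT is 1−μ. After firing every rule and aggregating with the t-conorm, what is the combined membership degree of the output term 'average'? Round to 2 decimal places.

0.40

R1: coarse=0.17, mild=0.53; AND[min(a, b)] → w = 0.17
R2: ¬strong=1−0.61=0.39, medium=0.40; OR[max(a, b)] → w = 0.40
R3: ¬fine=1−0.46=0.54, regular=0.37; AND[min(a, b)] → w = 0.37
Rules with consequent 'average': {R1, R2} → strengths 0.17, 0.40
Aggregate via t-conorm [max(a, b)]: 0.40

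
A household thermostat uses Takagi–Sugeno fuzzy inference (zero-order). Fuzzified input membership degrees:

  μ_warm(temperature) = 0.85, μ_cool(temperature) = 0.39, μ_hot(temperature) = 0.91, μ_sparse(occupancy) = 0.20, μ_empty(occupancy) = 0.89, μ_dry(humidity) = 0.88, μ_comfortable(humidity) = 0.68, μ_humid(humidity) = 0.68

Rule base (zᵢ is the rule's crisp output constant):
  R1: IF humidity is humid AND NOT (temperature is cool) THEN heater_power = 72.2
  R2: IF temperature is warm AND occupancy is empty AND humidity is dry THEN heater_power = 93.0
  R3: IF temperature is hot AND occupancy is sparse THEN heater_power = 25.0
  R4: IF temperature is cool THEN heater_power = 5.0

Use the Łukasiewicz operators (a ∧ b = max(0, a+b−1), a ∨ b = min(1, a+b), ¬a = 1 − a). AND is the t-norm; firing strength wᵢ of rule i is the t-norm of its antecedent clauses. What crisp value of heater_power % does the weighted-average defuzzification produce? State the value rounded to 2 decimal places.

59.08

R1 (z=72.2): humid=0.68, ¬cool=1−0.39=0.61; AND[max(0, a+b−1)] → w = 0.29
R2 (z=93.0): warm=0.85, empty=0.89, dry=0.88; AND[max(0, a+b−1)] → w = 0.62
R3 (z=25.0): hot=0.91, sparse=0.20; AND[max(0, a+b−1)] → w = 0.11
R4 (z=5.0): cool=0.39 → w = 0.39
Weighted average = (0.29·72.2 + 0.62·93.0 + 0.11·25.0 + 0.39·5.0) / (0.29 + 0.62 + 0.11 + 0.39)
  = 83.2980 / 1.4100 = 59.08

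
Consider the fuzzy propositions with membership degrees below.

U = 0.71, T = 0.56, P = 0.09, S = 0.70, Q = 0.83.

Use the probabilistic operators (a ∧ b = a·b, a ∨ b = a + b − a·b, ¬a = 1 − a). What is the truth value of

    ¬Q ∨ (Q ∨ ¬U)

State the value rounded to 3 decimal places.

¬Q = 1 − 0.8300 = 0.1700
¬U = 1 − 0.7100 = 0.2900
Q ∨ ¬U = a + b − a·b on (0.8300, 0.2900) = 0.8793
¬Q ∨ (Q ∨ ¬U) = a + b − a·b on (0.1700, 0.8793) = 0.8998

0.900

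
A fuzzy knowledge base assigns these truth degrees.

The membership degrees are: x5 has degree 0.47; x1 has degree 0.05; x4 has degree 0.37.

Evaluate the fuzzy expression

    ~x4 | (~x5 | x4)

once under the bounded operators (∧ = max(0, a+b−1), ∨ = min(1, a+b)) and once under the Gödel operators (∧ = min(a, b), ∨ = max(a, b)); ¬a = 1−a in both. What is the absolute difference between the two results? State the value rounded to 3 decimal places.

0.370

Under bounded:
  ~x4 = 1 − 0.37 = 0.63
  ~x5 = 1 − 0.47 = 0.53
  ~x5 | x4 = min(1, a+b) on (0.53, 0.37) = 0.90
  ~x4 | (~x5 | x4) = min(1, a+b) on (0.63, 0.90) = 1.00
  → value = 1.0000
Under Gödel:
  ~x4 = 1 − 0.37 = 0.63
  ~x5 = 1 − 0.47 = 0.53
  ~x5 | x4 = max(a, b) on (0.53, 0.37) = 0.53
  ~x4 | (~x5 | x4) = max(a, b) on (0.63, 0.53) = 0.63
  → value = 0.6300
|1.0000 − 0.6300| = 0.370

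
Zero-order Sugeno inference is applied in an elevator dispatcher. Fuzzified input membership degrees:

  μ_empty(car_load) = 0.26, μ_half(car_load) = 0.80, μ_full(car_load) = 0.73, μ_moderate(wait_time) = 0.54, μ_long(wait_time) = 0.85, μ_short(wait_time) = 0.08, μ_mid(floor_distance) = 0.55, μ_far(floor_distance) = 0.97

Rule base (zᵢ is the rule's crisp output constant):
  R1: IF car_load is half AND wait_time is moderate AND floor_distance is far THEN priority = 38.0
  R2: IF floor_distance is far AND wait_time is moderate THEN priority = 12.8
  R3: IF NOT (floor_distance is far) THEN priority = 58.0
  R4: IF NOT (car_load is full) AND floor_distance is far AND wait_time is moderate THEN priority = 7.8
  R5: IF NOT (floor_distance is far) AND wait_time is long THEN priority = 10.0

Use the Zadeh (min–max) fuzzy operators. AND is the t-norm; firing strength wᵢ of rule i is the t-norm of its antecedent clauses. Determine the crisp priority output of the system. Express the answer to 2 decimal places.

22.40

R1 (z=38.0): half=0.80, moderate=0.54, far=0.97; AND[min(a, b)] → w = 0.54
R2 (z=12.8): far=0.97, moderate=0.54; AND[min(a, b)] → w = 0.54
R3 (z=58.0): ¬far=1−0.97=0.03 → w = 0.03
R4 (z=7.8): ¬full=1−0.73=0.27, far=0.97, moderate=0.54; AND[min(a, b)] → w = 0.27
R5 (z=10.0): ¬far=1−0.97=0.03, long=0.85; AND[min(a, b)] → w = 0.03
Weighted average = (0.54·38.0 + 0.54·12.8 + 0.03·58.0 + 0.27·7.8 + 0.03·10.0) / (0.54 + 0.54 + 0.03 + 0.27 + 0.03)
  = 31.5780 / 1.4100 = 22.40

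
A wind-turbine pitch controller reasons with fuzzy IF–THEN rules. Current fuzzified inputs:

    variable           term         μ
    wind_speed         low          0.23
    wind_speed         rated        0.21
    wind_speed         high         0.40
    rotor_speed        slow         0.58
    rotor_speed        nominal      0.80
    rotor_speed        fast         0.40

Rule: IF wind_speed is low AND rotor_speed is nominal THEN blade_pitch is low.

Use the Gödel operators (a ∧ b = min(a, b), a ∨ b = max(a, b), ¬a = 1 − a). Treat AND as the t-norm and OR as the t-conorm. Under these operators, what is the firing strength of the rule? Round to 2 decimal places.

firing strength: low=0.23, nominal=0.80; AND[min(a, b)] → w = 0.23

0.23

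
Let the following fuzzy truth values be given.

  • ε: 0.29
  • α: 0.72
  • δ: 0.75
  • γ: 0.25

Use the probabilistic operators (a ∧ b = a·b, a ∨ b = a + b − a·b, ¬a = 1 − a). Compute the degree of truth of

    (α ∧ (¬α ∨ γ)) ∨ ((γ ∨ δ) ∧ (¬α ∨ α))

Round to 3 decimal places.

¬α = 1 − 0.7200 = 0.2800
¬α ∨ γ = a + b − a·b on (0.2800, 0.2500) = 0.4600
α ∧ (¬α ∨ γ) = a·b on (0.7200, 0.4600) = 0.3312
γ ∨ δ = a + b − a·b on (0.2500, 0.7500) = 0.8125
¬α = 1 − 0.7200 = 0.2800
¬α ∨ α = a + b − a·b on (0.2800, 0.7200) = 0.7984
(γ ∨ δ) ∧ (¬α ∨ α) = a·b on (0.8125, 0.7984) = 0.6487
(α ∧ (¬α ∨ γ)) ∨ ((γ ∨ δ) ∧ (¬α ∨ α)) = a + b − a·b on (0.3312, 0.6487) = 0.7651

0.765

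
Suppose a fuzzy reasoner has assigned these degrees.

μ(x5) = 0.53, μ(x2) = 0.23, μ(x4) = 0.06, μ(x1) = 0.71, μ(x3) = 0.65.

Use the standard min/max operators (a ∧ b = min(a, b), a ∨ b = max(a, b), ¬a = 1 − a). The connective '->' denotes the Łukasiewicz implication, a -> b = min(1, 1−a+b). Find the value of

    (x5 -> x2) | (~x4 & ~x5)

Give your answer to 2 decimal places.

0.70

x5 -> x2  [Łukasiewicz: min(1, 1−a+b)] with a=0.53, b=0.23 → 0.70
~x4 = 1 − 0.06 = 0.94
~x5 = 1 − 0.53 = 0.47
~x4 & ~x5 = min(a, b) on (0.94, 0.47) = 0.47
(x5 -> x2) | (~x4 & ~x5) = max(a, b) on (0.70, 0.47) = 0.70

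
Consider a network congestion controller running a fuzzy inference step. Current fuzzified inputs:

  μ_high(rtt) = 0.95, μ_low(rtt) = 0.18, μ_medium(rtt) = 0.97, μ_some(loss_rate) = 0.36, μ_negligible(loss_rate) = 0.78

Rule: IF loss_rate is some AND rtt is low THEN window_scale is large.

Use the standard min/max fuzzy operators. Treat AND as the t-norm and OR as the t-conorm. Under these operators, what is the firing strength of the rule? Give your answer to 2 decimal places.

firing strength: some=0.36, low=0.18; AND[min(a, b)] → w = 0.18

0.18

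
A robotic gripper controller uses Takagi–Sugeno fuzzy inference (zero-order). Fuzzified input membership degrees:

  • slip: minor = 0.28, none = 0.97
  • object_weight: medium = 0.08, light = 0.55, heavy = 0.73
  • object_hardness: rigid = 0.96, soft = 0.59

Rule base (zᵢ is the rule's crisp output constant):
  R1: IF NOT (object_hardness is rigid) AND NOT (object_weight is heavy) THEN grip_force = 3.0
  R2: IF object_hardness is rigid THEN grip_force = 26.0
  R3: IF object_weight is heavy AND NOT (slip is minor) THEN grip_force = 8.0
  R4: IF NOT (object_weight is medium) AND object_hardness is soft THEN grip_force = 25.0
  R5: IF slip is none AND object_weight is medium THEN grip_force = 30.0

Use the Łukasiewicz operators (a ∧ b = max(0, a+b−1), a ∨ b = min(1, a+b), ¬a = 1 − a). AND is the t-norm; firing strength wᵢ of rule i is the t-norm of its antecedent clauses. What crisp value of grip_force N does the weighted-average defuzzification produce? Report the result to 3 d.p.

R1 (z=3.0): ¬rigid=1−0.96=0.04, ¬heavy=1−0.73=0.27; AND[max(0, a+b−1)] → w = 0.00
R2 (z=26.0): rigid=0.96 → w = 0.96
R3 (z=8.0): heavy=0.73, ¬minor=1−0.28=0.72; AND[max(0, a+b−1)] → w = 0.45
R4 (z=25.0): ¬medium=1−0.08=0.92, soft=0.59; AND[max(0, a+b−1)] → w = 0.51
R5 (z=30.0): none=0.97, medium=0.08; AND[max(0, a+b−1)] → w = 0.05
Weighted average = (0.00·3.0 + 0.96·26.0 + 0.45·8.0 + 0.51·25.0 + 0.05·30.0) / (0.00 + 0.96 + 0.45 + 0.51 + 0.05)
  = 42.8100 / 1.9700 = 21.731

21.731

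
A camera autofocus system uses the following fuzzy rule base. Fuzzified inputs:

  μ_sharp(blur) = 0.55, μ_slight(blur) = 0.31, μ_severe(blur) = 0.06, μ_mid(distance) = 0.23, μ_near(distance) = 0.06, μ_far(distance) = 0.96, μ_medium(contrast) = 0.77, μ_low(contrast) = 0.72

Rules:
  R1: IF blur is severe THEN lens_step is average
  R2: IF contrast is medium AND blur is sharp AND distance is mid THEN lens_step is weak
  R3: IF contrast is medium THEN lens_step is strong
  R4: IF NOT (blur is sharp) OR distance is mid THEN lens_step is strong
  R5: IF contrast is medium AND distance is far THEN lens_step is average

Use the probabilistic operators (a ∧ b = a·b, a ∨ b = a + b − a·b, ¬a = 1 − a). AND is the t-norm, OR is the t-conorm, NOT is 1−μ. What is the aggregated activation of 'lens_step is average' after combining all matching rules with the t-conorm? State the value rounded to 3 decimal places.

0.755

R1: severe=0.06 → w = 0.0600
R2: medium=0.77, sharp=0.55, mid=0.23; AND[a·b] → w = 0.0974
R3: medium=0.77 → w = 0.7700
R4: ¬sharp=1−0.55=0.45, mid=0.23; OR[a + b − a·b] → w = 0.5765
R5: medium=0.77, far=0.96; AND[a·b] → w = 0.7392
Rules with consequent 'average': {R1, R5} → strengths 0.0600, 0.7392
Aggregate via t-conorm [a + b − a·b]: 0.7548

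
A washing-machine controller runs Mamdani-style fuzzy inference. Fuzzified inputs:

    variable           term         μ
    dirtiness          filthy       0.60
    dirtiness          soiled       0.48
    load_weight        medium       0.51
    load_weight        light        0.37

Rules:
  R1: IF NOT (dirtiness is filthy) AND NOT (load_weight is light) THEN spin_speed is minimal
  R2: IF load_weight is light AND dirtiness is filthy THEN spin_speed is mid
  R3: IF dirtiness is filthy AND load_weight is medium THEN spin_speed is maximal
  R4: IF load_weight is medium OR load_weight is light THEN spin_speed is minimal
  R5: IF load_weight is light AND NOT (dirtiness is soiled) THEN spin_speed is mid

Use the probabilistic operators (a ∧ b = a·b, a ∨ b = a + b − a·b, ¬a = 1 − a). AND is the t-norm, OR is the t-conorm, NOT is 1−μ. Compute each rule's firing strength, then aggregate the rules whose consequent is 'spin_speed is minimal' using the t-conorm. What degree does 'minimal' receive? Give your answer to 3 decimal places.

R1: ¬filthy=1−0.60=0.40, ¬light=1−0.37=0.63; AND[a·b] → w = 0.2520
R2: light=0.37, filthy=0.60; AND[a·b] → w = 0.2220
R3: filthy=0.60, medium=0.51; AND[a·b] → w = 0.3060
R4: medium=0.51, light=0.37; OR[a + b − a·b] → w = 0.6913
R5: light=0.37, ¬soiled=1−0.48=0.52; AND[a·b] → w = 0.1924
Rules with consequent 'minimal': {R1, R4} → strengths 0.2520, 0.6913
Aggregate via t-conorm [a + b − a·b]: 0.7691

0.769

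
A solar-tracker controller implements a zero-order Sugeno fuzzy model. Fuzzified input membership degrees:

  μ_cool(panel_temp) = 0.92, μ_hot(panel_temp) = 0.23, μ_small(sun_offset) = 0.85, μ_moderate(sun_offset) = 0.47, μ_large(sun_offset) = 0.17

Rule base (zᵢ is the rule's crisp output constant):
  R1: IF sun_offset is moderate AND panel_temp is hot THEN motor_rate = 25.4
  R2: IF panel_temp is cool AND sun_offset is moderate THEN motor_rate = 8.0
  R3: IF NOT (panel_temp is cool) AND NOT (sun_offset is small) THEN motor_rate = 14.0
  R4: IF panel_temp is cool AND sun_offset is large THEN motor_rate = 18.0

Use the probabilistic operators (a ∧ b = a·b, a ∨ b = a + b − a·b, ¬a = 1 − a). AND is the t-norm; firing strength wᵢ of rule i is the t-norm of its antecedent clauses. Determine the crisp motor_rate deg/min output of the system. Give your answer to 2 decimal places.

R1 (z=25.4): moderate=0.47, hot=0.23; AND[a·b] → w = 0.1081
R2 (z=8.0): cool=0.92, moderate=0.47; AND[a·b] → w = 0.4324
R3 (z=14.0): ¬cool=1−0.92=0.08, ¬small=1−0.85=0.15; AND[a·b] → w = 0.0120
R4 (z=18.0): cool=0.92, large=0.17; AND[a·b] → w = 0.1564
Weighted average = (0.1081·25.4 + 0.4324·8.0 + 0.0120·14.0 + 0.1564·18.0) / (0.1081 + 0.4324 + 0.0120 + 0.1564)
  = 9.1881 / 0.7089 = 12.96

12.96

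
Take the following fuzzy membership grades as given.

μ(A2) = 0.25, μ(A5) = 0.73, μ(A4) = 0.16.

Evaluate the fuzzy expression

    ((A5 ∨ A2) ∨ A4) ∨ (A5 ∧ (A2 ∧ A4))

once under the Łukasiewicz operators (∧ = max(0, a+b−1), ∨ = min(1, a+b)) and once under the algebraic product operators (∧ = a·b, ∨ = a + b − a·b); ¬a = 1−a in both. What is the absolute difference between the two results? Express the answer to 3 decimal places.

0.165

Under Łukasiewicz:
  A5 ∨ A2 = min(1, a+b) on (0.73, 0.25) = 0.98
  (A5 ∨ A2) ∨ A4 = min(1, a+b) on (0.98, 0.16) = 1.00
  A2 ∧ A4 = max(0, a+b−1) on (0.25, 0.16) = 0.00
  A5 ∧ (A2 ∧ A4) = max(0, a+b−1) on (0.73, 0.00) = 0.00
  ((A5 ∨ A2) ∨ A4) ∨ (A5 ∧ (A2 ∧ A4)) = min(1, a+b) on (1.00, 0.00) = 1.00
  → value = 1.0000
Under algebraic product:
  A5 ∨ A2 = a + b − a·b on (0.7300, 0.2500) = 0.7975
  (A5 ∨ A2) ∨ A4 = a + b − a·b on (0.7975, 0.1600) = 0.8299
  A2 ∧ A4 = a·b on (0.2500, 0.1600) = 0.0400
  A5 ∧ (A2 ∧ A4) = a·b on (0.7300, 0.0400) = 0.0292
  ((A5 ∨ A2) ∨ A4) ∨ (A5 ∧ (A2 ∧ A4)) = a + b − a·b on (0.8299, 0.0292) = 0.8349
  → value = 0.8349
|1.0000 − 0.8349| = 0.165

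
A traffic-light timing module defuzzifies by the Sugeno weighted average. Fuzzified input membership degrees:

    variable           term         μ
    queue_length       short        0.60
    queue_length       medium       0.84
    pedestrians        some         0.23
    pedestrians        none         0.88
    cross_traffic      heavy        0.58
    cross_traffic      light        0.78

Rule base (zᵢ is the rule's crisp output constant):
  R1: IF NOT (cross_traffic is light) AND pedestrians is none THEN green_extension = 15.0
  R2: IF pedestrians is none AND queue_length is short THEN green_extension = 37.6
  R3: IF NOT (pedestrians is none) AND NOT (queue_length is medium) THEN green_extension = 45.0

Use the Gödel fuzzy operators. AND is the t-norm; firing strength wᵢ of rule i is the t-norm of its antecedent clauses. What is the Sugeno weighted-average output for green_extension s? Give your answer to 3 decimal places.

R1 (z=15.0): ¬light=1−0.78=0.22, none=0.88; AND[min(a, b)] → w = 0.22
R2 (z=37.6): none=0.88, short=0.60; AND[min(a, b)] → w = 0.60
R3 (z=45.0): ¬none=1−0.88=0.12, ¬medium=1−0.84=0.16; AND[min(a, b)] → w = 0.12
Weighted average = (0.22·15.0 + 0.60·37.6 + 0.12·45.0) / (0.22 + 0.60 + 0.12)
  = 31.2600 / 0.9400 = 33.255

33.255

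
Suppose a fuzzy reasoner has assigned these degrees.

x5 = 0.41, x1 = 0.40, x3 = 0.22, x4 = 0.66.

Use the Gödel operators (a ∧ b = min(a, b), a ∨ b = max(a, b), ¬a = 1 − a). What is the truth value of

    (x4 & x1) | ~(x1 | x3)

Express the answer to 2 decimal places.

0.60

x4 & x1 = min(a, b) on (0.66, 0.40) = 0.40
x1 | x3 = max(a, b) on (0.40, 0.22) = 0.40
~(x1 | x3) = 1 − 0.40 = 0.60
(x4 & x1) | ~(x1 | x3) = max(a, b) on (0.40, 0.60) = 0.60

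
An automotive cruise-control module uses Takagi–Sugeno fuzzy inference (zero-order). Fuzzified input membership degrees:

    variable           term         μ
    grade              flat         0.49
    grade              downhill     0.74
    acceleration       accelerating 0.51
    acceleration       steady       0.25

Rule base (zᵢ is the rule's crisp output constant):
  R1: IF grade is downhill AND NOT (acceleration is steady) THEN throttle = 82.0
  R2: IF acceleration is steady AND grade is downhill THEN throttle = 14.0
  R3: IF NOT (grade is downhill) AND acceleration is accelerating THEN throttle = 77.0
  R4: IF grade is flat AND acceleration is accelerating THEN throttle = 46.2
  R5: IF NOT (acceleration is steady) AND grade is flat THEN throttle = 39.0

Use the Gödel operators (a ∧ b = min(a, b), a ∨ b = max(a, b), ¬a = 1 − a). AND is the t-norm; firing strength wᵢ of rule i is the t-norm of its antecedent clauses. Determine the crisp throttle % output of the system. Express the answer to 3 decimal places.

R1 (z=82.0): downhill=0.74, ¬steady=1−0.25=0.75; AND[min(a, b)] → w = 0.74
R2 (z=14.0): steady=0.25, downhill=0.74; AND[min(a, b)] → w = 0.25
R3 (z=77.0): ¬downhill=1−0.74=0.26, accelerating=0.51; AND[min(a, b)] → w = 0.26
R4 (z=46.2): flat=0.49, accelerating=0.51; AND[min(a, b)] → w = 0.49
R5 (z=39.0): ¬steady=1−0.25=0.75, flat=0.49; AND[min(a, b)] → w = 0.49
Weighted average = (0.74·82.0 + 0.25·14.0 + 0.26·77.0 + 0.49·46.2 + 0.49·39.0) / (0.74 + 0.25 + 0.26 + 0.49 + 0.49)
  = 125.9480 / 2.2300 = 56.479

56.479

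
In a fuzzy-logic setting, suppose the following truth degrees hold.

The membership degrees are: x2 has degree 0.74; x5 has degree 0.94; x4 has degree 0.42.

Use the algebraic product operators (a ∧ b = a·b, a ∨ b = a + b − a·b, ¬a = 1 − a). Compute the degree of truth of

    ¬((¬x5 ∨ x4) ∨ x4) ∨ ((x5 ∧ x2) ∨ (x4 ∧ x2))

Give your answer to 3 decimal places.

0.857

¬x5 = 1 − 0.9400 = 0.0600
¬x5 ∨ x4 = a + b − a·b on (0.0600, 0.4200) = 0.4548
(¬x5 ∨ x4) ∨ x4 = a + b − a·b on (0.4548, 0.4200) = 0.6838
¬((¬x5 ∨ x4) ∨ x4) = 1 − 0.6838 = 0.3162
x5 ∧ x2 = a·b on (0.9400, 0.7400) = 0.6956
x4 ∧ x2 = a·b on (0.4200, 0.7400) = 0.3108
(x5 ∧ x2) ∨ (x4 ∧ x2) = a + b − a·b on (0.6956, 0.3108) = 0.7902
¬((¬x5 ∨ x4) ∨ x4) ∨ ((x5 ∧ x2) ∨ (x4 ∧ x2)) = a + b − a·b on (0.3162, 0.7902) = 0.8565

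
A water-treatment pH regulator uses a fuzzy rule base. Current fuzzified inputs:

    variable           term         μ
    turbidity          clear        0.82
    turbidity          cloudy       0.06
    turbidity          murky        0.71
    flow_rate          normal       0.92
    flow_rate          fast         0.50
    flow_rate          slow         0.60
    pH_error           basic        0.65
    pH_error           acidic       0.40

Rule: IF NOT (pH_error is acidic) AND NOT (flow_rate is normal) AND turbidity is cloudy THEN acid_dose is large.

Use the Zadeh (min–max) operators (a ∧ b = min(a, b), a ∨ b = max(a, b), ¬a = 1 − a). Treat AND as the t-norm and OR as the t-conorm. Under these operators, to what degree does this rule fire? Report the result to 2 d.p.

0.06

firing strength: ¬acidic=1−0.40=0.60, ¬normal=1−0.92=0.08, cloudy=0.06; AND[min(a, b)] → w = 0.06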